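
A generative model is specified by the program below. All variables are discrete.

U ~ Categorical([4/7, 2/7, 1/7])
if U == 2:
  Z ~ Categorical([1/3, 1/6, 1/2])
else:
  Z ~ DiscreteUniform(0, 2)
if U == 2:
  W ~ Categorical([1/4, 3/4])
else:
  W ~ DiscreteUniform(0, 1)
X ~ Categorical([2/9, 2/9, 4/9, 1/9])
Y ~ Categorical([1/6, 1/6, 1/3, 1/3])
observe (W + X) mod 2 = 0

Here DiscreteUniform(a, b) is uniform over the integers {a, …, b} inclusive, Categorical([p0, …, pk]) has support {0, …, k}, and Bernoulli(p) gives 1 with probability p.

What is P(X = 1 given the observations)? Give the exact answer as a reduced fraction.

P(X = 1 | obs) = 10/41

Enumerate traces; 144 have nonzero weight after conditioning:
  (U=0, Z=0, W=0, X=0, Y=0) weight 2/567
  (U=0, Z=0, W=0, X=0, Y=1) weight 2/567
  (U=0, Z=0, W=0, X=0, Y=2) weight 4/567
  (U=0, Z=0, W=0, X=0, Y=3) weight 4/567
  (U=0, Z=0, W=0, X=2, Y=0) weight 4/567
  (U=0, Z=0, W=0, X=2, Y=1) weight 4/567
  (U=0, Z=0, W=0, X=2, Y=2) weight 8/567
  (U=0, Z=0, W=0, X=2, Y=3) weight 8/567
  (U=0, Z=0, W=1, X=1, Y=0) weight 2/567
  (U=0, Z=0, W=1, X=3, Y=0) weight 1/567
  … 134 more
Group by X:
  weight(X=0) = 13/126
  weight(X=1) = 5/42
  weight(X=2) = 13/63
  weight(X=3) = 5/84
Total weight = 13/126 + 5/42 + 13/63 + 5/84 = 41/84
P(X=0 | obs) = 13/126 / 41/84 = 26/123
P(X=1 | obs) = 5/42 / 41/84 = 10/41
P(X=2 | obs) = 13/63 / 41/84 = 52/123
P(X=3 | obs) = 5/84 / 41/84 = 5/41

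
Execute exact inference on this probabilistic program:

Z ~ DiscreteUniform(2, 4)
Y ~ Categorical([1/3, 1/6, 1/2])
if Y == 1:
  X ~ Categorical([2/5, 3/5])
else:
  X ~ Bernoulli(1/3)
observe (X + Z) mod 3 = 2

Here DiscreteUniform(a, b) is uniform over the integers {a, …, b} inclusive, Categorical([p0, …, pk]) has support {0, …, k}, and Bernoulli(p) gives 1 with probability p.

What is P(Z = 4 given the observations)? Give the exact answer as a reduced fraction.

P(Z = 4 | obs) = 17/45

Enumerate traces; 6 have nonzero weight after conditioning:
  (Z=2, Y=0, X=0) weight 2/27
  (Z=2, Y=1, X=0) weight 1/45
  (Z=2, Y=2, X=0) weight 1/9
  (Z=4, Y=0, X=1) weight 1/27
  (Z=4, Y=1, X=1) weight 1/30
  (Z=4, Y=2, X=1) weight 1/18
Group by Z:
  weight(Z=2) = 28/135
  weight(Z=4) = 17/135
Total weight = 28/135 + 17/135 = 1/3
P(Z=2 | obs) = 28/135 / 1/3 = 28/45
P(Z=4 | obs) = 17/135 / 1/3 = 17/45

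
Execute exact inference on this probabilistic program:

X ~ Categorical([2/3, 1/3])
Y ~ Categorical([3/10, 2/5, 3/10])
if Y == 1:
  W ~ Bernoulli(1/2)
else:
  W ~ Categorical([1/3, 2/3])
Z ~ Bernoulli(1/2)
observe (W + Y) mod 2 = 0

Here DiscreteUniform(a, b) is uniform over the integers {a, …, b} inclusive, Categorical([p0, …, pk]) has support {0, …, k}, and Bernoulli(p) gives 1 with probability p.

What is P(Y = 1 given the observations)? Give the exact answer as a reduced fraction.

P(Y = 1 | obs) = 1/2

Enumerate traces; 12 have nonzero weight after conditioning:
  (X=0, Y=0, W=0, Z=0) weight 1/30
  (X=0, Y=0, W=0, Z=1) weight 1/30
  (X=0, Y=1, W=1, Z=0) weight 1/15
  (X=0, Y=1, W=1, Z=1) weight 1/15
  (X=0, Y=2, W=0, Z=0) weight 1/30
  (X=0, Y=2, W=0, Z=1) weight 1/30
  (X=1, Y=0, W=0, Z=0) weight 1/60
  (X=1, Y=0, W=0, Z=1) weight 1/60
  … 4 more
Group by Y:
  weight(Y=0) = 1/10
  weight(Y=1) = 1/5
  weight(Y=2) = 1/10
Total weight = 1/10 + 1/5 + 1/10 = 2/5
P(Y=0 | obs) = 1/10 / 2/5 = 1/4
P(Y=1 | obs) = 1/5 / 2/5 = 1/2
P(Y=2 | obs) = 1/10 / 2/5 = 1/4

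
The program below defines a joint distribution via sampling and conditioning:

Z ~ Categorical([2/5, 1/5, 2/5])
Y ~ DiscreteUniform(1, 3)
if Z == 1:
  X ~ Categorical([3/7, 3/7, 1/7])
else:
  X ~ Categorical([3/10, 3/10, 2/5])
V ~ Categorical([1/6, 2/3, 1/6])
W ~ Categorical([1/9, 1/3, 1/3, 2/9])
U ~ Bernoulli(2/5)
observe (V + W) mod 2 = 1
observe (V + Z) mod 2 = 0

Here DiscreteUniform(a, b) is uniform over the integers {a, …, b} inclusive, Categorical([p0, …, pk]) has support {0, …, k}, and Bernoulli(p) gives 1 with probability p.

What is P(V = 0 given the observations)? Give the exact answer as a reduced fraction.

P(V = 0 | obs) = 5/14

Enumerate traces; 180 have nonzero weight after conditioning:
  (Z=0, Y=1, X=0, V=0, W=1, U=0) weight 1/750
  (Z=0, Y=1, X=0, V=0, W=1, U=1) weight 1/1125
  (Z=0, Y=1, X=0, V=0, W=3, U=0) weight 1/1125
  (Z=0, Y=1, X=0, V=0, W=3, U=1) weight 2/3375
  (Z=0, Y=1, X=0, V=2, W=1, U=0) weight 1/750
  (Z=0, Y=1, X=0, V=2, W=1, U=1) weight 1/1125
  (Z=0, Y=1, X=0, V=2, W=3, U=0) weight 1/1125
  (Z=0, Y=1, X=0, V=2, W=3, U=1) weight 2/3375
  (Z=1, Y=1, X=0, V=1, W=0, U=0) weight 2/1575
  … 171 more
Group by V:
  weight(V=0) = 2/27
  weight(V=1) = 8/135
  weight(V=2) = 2/27
Total weight = 2/27 + 8/135 + 2/27 = 28/135
P(V=0 | obs) = 2/27 / 28/135 = 5/14
P(V=1 | obs) = 8/135 / 28/135 = 2/7
P(V=2 | obs) = 2/27 / 28/135 = 5/14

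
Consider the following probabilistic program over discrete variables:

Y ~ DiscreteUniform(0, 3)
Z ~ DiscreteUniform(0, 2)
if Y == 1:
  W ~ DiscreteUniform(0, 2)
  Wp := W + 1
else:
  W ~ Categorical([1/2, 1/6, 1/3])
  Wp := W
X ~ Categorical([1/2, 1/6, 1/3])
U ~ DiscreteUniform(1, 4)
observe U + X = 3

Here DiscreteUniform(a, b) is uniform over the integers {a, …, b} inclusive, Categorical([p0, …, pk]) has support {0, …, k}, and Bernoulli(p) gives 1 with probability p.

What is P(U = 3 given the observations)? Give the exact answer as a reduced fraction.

Enumerate traces; 108 have nonzero weight after conditioning:
  (Y=0, Z=0, W=0, X=0, U=3) weight 1/192
  (Y=0, Z=0, W=0, X=1, U=2) weight 1/576
  (Y=0, Z=0, W=0, X=2, U=1) weight 1/288
  (Y=0, Z=0, W=1, X=0, U=3) weight 1/576
  (Y=0, Z=0, W=1, X=1, U=2) weight 1/1728
  (Y=0, Z=0, W=1, X=2, U=1) weight 1/864
  (Y=0, Z=0, W=2, X=0, U=3) weight 1/288
  (Y=0, Z=0, W=2, X=1, U=2) weight 1/864
  … 100 more
Group by U:
  weight(U=1) = 1/12
  weight(U=2) = 1/24
  weight(U=3) = 1/8
Total weight = 1/12 + 1/24 + 1/8 = 1/4
P(U=1 | obs) = 1/12 / 1/4 = 1/3
P(U=2 | obs) = 1/24 / 1/4 = 1/6
P(U=3 | obs) = 1/8 / 1/4 = 1/2

P(U = 3 | obs) = 1/2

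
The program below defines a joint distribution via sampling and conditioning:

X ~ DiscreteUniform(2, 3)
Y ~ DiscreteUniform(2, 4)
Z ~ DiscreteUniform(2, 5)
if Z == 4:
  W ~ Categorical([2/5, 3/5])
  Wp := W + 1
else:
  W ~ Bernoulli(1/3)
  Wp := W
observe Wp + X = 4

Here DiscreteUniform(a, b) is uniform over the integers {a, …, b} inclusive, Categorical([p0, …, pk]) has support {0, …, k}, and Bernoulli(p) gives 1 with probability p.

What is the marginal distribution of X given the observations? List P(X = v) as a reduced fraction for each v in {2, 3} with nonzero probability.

P(X=2) = 3/10, P(X=3) = 7/10

Enumerate traces; 15 have nonzero weight after conditioning:
  (X=2, Y=2, Z=4, W=1) weight 1/40
  (X=2, Y=3, Z=4, W=1) weight 1/40
  (X=2, Y=4, Z=4, W=1) weight 1/40
  (X=3, Y=2, Z=2, W=1) weight 1/72
  (X=3, Y=2, Z=3, W=1) weight 1/72
  (X=3, Y=2, Z=4, W=0) weight 1/60
  (X=3, Y=2, Z=5, W=1) weight 1/72
  (X=3, Y=3, Z=2, W=1) weight 1/72
  … 7 more
Group by X:
  weight(X=2) = 3/40
  weight(X=3) = 7/40
Total weight = 3/40 + 7/40 = 1/4
P(X=2 | obs) = 3/40 / 1/4 = 3/10
P(X=3 | obs) = 7/40 / 1/4 = 7/10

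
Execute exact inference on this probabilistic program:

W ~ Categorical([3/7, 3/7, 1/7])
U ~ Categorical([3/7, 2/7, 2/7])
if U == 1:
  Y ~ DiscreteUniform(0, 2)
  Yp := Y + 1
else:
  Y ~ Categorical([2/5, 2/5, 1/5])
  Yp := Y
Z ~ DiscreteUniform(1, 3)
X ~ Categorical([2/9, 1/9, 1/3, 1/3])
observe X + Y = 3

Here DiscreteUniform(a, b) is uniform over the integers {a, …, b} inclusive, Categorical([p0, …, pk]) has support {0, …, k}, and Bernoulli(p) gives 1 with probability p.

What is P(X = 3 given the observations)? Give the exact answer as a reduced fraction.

Enumerate traces; 81 have nonzero weight after conditioning:
  (W=0, U=0, Y=0, Z=1, X=3) weight 2/245
  (W=0, U=0, Y=0, Z=2, X=3) weight 2/245
  (W=0, U=0, Y=0, Z=3, X=3) weight 2/245
  (W=0, U=0, Y=1, Z=1, X=2) weight 2/245
  (W=0, U=0, Y=1, Z=2, X=2) weight 2/245
  (W=0, U=0, Y=1, Z=3, X=2) weight 2/245
  (W=0, U=0, Y=2, Z=1, X=1) weight 1/735
  (W=0, U=0, Y=2, Z=2, X=1) weight 1/735
  … 73 more
Group by X:
  weight(X=1) = 5/189
  weight(X=2) = 8/63
  weight(X=3) = 8/63
Total weight = 5/189 + 8/63 + 8/63 = 53/189
P(X=1 | obs) = 5/189 / 53/189 = 5/53
P(X=2 | obs) = 8/63 / 53/189 = 24/53
P(X=3 | obs) = 8/63 / 53/189 = 24/53

P(X = 3 | obs) = 24/53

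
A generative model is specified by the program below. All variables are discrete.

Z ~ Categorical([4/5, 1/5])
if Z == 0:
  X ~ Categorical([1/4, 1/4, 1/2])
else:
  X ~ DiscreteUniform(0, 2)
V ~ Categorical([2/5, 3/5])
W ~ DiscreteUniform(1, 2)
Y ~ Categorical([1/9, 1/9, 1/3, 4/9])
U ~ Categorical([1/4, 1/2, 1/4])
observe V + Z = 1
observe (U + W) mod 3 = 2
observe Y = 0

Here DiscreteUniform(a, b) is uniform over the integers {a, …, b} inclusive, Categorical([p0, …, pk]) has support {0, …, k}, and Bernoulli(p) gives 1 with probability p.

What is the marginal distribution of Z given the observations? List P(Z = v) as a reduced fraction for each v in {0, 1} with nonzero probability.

Enumerate traces; 12 have nonzero weight after conditioning:
  (Z=0, X=0, V=1, W=1, Y=0, U=1) weight 1/300
  (Z=0, X=0, V=1, W=2, Y=0, U=0) weight 1/600
  (Z=0, X=1, V=1, W=1, Y=0, U=1) weight 1/300
  (Z=0, X=1, V=1, W=2, Y=0, U=0) weight 1/600
  (Z=0, X=2, V=1, W=1, Y=0, U=1) weight 1/150
  (Z=0, X=2, V=1, W=2, Y=0, U=0) weight 1/300
  (Z=1, X=0, V=0, W=1, Y=0, U=1) weight 1/1350
  (Z=1, X=0, V=0, W=2, Y=0, U=0) weight 1/2700
  … 4 more
Group by Z:
  weight(Z=0) = 1/50
  weight(Z=1) = 1/300
Total weight = 1/50 + 1/300 = 7/300
P(Z=0 | obs) = 1/50 / 7/300 = 6/7
P(Z=1 | obs) = 1/300 / 7/300 = 1/7

P(Z=0) = 6/7, P(Z=1) = 1/7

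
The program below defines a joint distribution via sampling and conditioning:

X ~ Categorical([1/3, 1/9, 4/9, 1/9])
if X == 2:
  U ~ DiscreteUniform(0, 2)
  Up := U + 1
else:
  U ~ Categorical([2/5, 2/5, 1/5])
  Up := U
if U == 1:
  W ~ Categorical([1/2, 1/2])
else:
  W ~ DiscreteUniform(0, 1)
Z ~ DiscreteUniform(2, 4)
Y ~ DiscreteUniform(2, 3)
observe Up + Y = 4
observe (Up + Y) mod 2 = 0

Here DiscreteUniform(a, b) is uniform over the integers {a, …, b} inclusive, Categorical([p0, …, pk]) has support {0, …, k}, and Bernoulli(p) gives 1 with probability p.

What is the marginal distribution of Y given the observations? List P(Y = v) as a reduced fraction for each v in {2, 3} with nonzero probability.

Enumerate traces; 48 have nonzero weight after conditioning:
  (X=0, U=1, W=0, Z=2, Y=3) weight 1/90
  (X=0, U=1, W=0, Z=3, Y=3) weight 1/90
  (X=0, U=1, W=0, Z=4, Y=3) weight 1/90
  (X=0, U=1, W=1, Z=2, Y=3) weight 1/90
  (X=0, U=1, W=1, Z=3, Y=3) weight 1/90
  (X=0, U=1, W=1, Z=4, Y=3) weight 1/90
  (X=0, U=2, W=0, Z=2, Y=2) weight 1/180
  (X=0, U=2, W=0, Z=3, Y=2) weight 1/180
  … 40 more
Group by Y:
  weight(Y=2) = 7/54
  weight(Y=3) = 5/27
Total weight = 7/54 + 5/27 = 17/54
P(Y=2 | obs) = 7/54 / 17/54 = 7/17
P(Y=3 | obs) = 5/27 / 17/54 = 10/17

P(Y=2) = 7/17, P(Y=3) = 10/17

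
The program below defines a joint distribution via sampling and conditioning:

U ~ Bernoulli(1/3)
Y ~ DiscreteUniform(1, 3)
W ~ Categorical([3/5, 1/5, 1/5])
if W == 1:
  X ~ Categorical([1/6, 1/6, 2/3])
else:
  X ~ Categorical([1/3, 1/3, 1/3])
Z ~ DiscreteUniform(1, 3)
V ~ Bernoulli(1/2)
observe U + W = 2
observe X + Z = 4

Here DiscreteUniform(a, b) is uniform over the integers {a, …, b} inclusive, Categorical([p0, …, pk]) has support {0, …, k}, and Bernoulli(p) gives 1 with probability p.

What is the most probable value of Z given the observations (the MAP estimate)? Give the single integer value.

Enumerate traces; 24 have nonzero weight after conditioning:
  (U=0, Y=1, W=2, X=1, Z=3, V=0) weight 1/405
  (U=0, Y=1, W=2, X=1, Z=3, V=1) weight 1/405
  (U=0, Y=1, W=2, X=2, Z=2, V=0) weight 1/405
  (U=0, Y=1, W=2, X=2, Z=2, V=1) weight 1/405
  (U=0, Y=2, W=2, X=1, Z=3, V=0) weight 1/405
  (U=0, Y=2, W=2, X=1, Z=3, V=1) weight 1/405
  (U=0, Y=2, W=2, X=2, Z=2, V=0) weight 1/405
  (U=0, Y=2, W=2, X=2, Z=2, V=1) weight 1/405
  … 16 more
Group by Z:
  weight(Z=2) = 4/135
  weight(Z=3) = 1/54
Total weight = 4/135 + 1/54 = 13/270
P(Z=2 | obs) = 4/135 / 13/270 = 8/13
P(Z=3 | obs) = 1/54 / 13/270 = 5/13
argmax = 2

argmax_v P(Z = v | obs) = 2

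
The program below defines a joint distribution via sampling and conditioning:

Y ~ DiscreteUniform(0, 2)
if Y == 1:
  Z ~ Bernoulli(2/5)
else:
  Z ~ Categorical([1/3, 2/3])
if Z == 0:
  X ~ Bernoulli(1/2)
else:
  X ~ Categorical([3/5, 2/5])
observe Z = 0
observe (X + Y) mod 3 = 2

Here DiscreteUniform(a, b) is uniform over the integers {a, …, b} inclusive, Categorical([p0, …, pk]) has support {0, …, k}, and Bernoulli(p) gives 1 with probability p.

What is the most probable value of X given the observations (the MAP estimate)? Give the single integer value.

argmax_v P(X = v | obs) = 1

Enumerate traces; 2 have nonzero weight after conditioning:
  (Y=1, Z=0, X=1) weight 1/10
  (Y=2, Z=0, X=0) weight 1/18
Group by X:
  weight(X=0) = 1/18
  weight(X=1) = 1/10
Total weight = 1/18 + 1/10 = 7/45
P(X=0 | obs) = 1/18 / 7/45 = 5/14
P(X=1 | obs) = 1/10 / 7/45 = 9/14
argmax = 1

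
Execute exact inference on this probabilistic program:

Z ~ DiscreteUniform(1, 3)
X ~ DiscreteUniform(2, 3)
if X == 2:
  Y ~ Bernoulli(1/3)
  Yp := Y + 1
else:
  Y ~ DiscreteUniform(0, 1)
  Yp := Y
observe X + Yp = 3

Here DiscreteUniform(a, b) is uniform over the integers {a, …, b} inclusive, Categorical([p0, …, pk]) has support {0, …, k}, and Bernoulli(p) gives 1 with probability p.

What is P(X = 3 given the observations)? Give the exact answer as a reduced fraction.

P(X = 3 | obs) = 3/7

Enumerate traces; 6 have nonzero weight after conditioning:
  (Z=1, X=2, Y=0) weight 1/9
  (Z=1, X=3, Y=0) weight 1/12
  (Z=2, X=2, Y=0) weight 1/9
  (Z=2, X=3, Y=0) weight 1/12
  (Z=3, X=2, Y=0) weight 1/9
  (Z=3, X=3, Y=0) weight 1/12
Group by X:
  weight(X=2) = 1/3
  weight(X=3) = 1/4
Total weight = 1/3 + 1/4 = 7/12
P(X=2 | obs) = 1/3 / 7/12 = 4/7
P(X=3 | obs) = 1/4 / 7/12 = 3/7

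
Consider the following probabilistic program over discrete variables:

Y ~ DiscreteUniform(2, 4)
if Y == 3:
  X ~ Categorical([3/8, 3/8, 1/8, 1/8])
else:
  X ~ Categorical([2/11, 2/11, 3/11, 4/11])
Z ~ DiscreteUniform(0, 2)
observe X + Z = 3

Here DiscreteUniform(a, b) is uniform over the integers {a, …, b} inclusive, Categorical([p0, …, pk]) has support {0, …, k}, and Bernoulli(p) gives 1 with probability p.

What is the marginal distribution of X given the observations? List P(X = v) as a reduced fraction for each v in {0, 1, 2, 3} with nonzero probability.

Enumerate traces; 9 have nonzero weight after conditioning:
  (Y=2, X=1, Z=2) weight 2/99
  (Y=2, X=2, Z=1) weight 1/33
  (Y=2, X=3, Z=0) weight 4/99
  (Y=3, X=1, Z=2) weight 1/24
  (Y=3, X=2, Z=1) weight 1/72
  (Y=3, X=3, Z=0) weight 1/72
  (Y=4, X=1, Z=2) weight 2/99
  (Y=4, X=2, Z=1) weight 1/33
  … 1 more
Group by X:
  weight(X=1) = 65/792
  weight(X=2) = 59/792
  weight(X=3) = 25/264
Total weight = 65/792 + 59/792 + 25/264 = 199/792
P(X=1 | obs) = 65/792 / 199/792 = 65/199
P(X=2 | obs) = 59/792 / 199/792 = 59/199
P(X=3 | obs) = 25/264 / 199/792 = 75/199

P(X=1) = 65/199, P(X=2) = 59/199, P(X=3) = 75/199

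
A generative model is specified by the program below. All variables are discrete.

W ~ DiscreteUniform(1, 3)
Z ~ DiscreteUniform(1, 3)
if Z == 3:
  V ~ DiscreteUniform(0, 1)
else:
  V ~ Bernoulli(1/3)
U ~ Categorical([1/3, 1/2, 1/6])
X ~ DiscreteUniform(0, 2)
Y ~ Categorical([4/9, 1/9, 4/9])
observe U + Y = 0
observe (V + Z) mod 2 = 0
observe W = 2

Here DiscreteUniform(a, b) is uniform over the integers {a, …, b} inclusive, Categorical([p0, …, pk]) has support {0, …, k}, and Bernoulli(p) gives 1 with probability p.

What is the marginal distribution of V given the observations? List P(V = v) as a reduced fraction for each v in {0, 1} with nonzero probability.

Enumerate traces; 9 have nonzero weight after conditioning:
  (W=2, Z=1, V=1, U=0, X=0, Y=0) weight 4/2187
  (W=2, Z=1, V=1, U=0, X=1, Y=0) weight 4/2187
  (W=2, Z=1, V=1, U=0, X=2, Y=0) weight 4/2187
  (W=2, Z=2, V=0, U=0, X=0, Y=0) weight 8/2187
  (W=2, Z=2, V=0, U=0, X=1, Y=0) weight 8/2187
  (W=2, Z=2, V=0, U=0, X=2, Y=0) weight 8/2187
  (W=2, Z=3, V=1, U=0, X=0, Y=0) weight 2/729
  (W=2, Z=3, V=1, U=0, X=1, Y=0) weight 2/729
  … 1 more
Group by V:
  weight(V=0) = 8/729
  weight(V=1) = 10/729
Total weight = 8/729 + 10/729 = 2/81
P(V=0 | obs) = 8/729 / 2/81 = 4/9
P(V=1 | obs) = 10/729 / 2/81 = 5/9

P(V=0) = 4/9, P(V=1) = 5/9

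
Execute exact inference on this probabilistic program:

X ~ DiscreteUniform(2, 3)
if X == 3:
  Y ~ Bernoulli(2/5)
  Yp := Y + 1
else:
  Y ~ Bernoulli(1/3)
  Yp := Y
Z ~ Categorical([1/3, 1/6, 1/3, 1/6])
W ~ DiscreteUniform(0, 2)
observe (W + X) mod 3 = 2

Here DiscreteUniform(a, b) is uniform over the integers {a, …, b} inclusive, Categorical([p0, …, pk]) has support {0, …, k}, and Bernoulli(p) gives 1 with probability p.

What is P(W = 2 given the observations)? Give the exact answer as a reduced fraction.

P(W = 2 | obs) = 1/2

Enumerate traces; 16 have nonzero weight after conditioning:
  (X=2, Y=0, Z=0, W=0) weight 1/27
  (X=2, Y=0, Z=1, W=0) weight 1/54
  (X=2, Y=0, Z=2, W=0) weight 1/27
  (X=2, Y=0, Z=3, W=0) weight 1/54
  (X=2, Y=1, Z=0, W=0) weight 1/54
  (X=2, Y=1, Z=1, W=0) weight 1/108
  (X=2, Y=1, Z=2, W=0) weight 1/54
  (X=2, Y=1, Z=3, W=0) weight 1/108
  (X=3, Y=0, Z=0, W=2) weight 1/30
  … 7 more
Group by W:
  weight(W=0) = 1/6
  weight(W=2) = 1/6
Total weight = 1/6 + 1/6 = 1/3
P(W=0 | obs) = 1/6 / 1/3 = 1/2
P(W=2 | obs) = 1/6 / 1/3 = 1/2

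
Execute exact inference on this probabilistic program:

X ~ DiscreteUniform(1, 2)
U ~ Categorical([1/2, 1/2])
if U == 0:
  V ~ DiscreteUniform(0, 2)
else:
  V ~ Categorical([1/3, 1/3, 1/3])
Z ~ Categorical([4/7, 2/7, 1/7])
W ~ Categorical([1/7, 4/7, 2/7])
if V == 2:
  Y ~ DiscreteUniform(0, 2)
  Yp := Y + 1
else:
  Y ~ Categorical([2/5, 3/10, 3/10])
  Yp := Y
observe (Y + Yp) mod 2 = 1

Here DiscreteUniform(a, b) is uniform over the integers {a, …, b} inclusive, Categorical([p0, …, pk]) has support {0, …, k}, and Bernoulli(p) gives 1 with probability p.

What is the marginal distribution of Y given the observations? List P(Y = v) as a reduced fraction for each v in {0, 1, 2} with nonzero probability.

P(Y=0) = 1/3, P(Y=1) = 1/3, P(Y=2) = 1/3

Enumerate traces; 108 have nonzero weight after conditioning:
  (X=1, U=0, V=2, Z=0, W=0, Y=0) weight 1/441
  (X=1, U=0, V=2, Z=0, W=0, Y=1) weight 1/441
  (X=1, U=0, V=2, Z=0, W=0, Y=2) weight 1/441
  (X=1, U=0, V=2, Z=0, W=1, Y=0) weight 4/441
  (X=1, U=0, V=2, Z=0, W=1, Y=1) weight 4/441
  (X=1, U=0, V=2, Z=0, W=1, Y=2) weight 4/441
  (X=1, U=0, V=2, Z=0, W=2, Y=0) weight 2/441
  (X=1, U=0, V=2, Z=0, W=2, Y=1) weight 2/441
  … 100 more
Group by Y:
  weight(Y=0) = 1/9
  weight(Y=1) = 1/9
  weight(Y=2) = 1/9
Total weight = 1/9 + 1/9 + 1/9 = 1/3
P(Y=0 | obs) = 1/9 / 1/3 = 1/3
P(Y=1 | obs) = 1/9 / 1/3 = 1/3
P(Y=2 | obs) = 1/9 / 1/3 = 1/3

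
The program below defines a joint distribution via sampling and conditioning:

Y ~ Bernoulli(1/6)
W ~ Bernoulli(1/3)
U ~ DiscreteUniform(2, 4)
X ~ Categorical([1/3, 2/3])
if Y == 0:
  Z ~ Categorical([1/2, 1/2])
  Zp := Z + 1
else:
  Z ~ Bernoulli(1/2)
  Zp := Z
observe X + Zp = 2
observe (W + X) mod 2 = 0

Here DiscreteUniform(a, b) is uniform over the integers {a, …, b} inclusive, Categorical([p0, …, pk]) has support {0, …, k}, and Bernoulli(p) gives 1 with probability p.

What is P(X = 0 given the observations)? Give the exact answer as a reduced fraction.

Enumerate traces; 9 have nonzero weight after conditioning:
  (Y=0, W=0, U=2, X=0, Z=1) weight 5/162
  (Y=0, W=0, U=3, X=0, Z=1) weight 5/162
  (Y=0, W=0, U=4, X=0, Z=1) weight 5/162
  (Y=0, W=1, U=2, X=1, Z=0) weight 5/162
  (Y=0, W=1, U=3, X=1, Z=0) weight 5/162
  (Y=0, W=1, U=4, X=1, Z=0) weight 5/162
  (Y=1, W=1, U=2, X=1, Z=1) weight 1/162
  (Y=1, W=1, U=3, X=1, Z=1) weight 1/162
  … 1 more
Group by X:
  weight(X=0) = 5/54
  weight(X=1) = 1/9
Total weight = 5/54 + 1/9 = 11/54
P(X=0 | obs) = 5/54 / 11/54 = 5/11
P(X=1 | obs) = 1/9 / 11/54 = 6/11

P(X = 0 | obs) = 5/11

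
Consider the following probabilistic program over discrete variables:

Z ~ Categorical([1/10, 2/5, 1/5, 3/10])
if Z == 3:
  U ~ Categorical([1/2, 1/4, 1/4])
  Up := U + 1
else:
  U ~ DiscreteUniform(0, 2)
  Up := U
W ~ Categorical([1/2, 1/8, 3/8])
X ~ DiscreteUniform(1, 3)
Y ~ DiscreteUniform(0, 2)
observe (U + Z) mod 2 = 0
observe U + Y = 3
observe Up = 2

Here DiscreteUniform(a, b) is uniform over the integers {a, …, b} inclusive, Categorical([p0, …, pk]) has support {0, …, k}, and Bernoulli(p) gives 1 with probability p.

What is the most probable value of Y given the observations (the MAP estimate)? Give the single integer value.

Enumerate traces; 27 have nonzero weight after conditioning:
  (Z=0, U=2, W=0, X=1, Y=1) weight 1/540
  (Z=0, U=2, W=0, X=2, Y=1) weight 1/540
  (Z=0, U=2, W=0, X=3, Y=1) weight 1/540
  (Z=0, U=2, W=1, X=1, Y=1) weight 1/2160
  (Z=0, U=2, W=1, X=2, Y=1) weight 1/2160
  (Z=0, U=2, W=1, X=3, Y=1) weight 1/2160
  (Z=0, U=2, W=2, X=1, Y=1) weight 1/720
  (Z=0, U=2, W=2, X=2, Y=1) weight 1/720
  (Z=3, U=1, W=0, X=1, Y=2) weight 1/240
  … 18 more
Group by Y:
  weight(Y=1) = 1/30
  weight(Y=2) = 1/40
Total weight = 1/30 + 1/40 = 7/120
P(Y=1 | obs) = 1/30 / 7/120 = 4/7
P(Y=2 | obs) = 1/40 / 7/120 = 3/7
argmax = 1

argmax_v P(Y = v | obs) = 1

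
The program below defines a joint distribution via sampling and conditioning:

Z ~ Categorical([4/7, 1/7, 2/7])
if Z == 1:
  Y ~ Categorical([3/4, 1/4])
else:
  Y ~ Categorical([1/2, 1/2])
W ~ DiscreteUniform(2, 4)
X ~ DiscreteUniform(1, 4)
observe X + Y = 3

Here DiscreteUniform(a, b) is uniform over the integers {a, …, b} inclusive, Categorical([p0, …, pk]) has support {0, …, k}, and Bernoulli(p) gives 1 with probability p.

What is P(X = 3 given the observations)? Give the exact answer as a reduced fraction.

P(X = 3 | obs) = 15/28

Enumerate traces; 18 have nonzero weight after conditioning:
  (Z=0, Y=0, W=2, X=3) weight 1/42
  (Z=0, Y=0, W=3, X=3) weight 1/42
  (Z=0, Y=0, W=4, X=3) weight 1/42
  (Z=0, Y=1, W=2, X=2) weight 1/42
  (Z=0, Y=1, W=3, X=2) weight 1/42
  (Z=0, Y=1, W=4, X=2) weight 1/42
  (Z=1, Y=0, W=2, X=3) weight 1/112
  (Z=1, Y=0, W=3, X=3) weight 1/112
  … 10 more
Group by X:
  weight(X=2) = 13/112
  weight(X=3) = 15/112
Total weight = 13/112 + 15/112 = 1/4
P(X=2 | obs) = 13/112 / 1/4 = 13/28
P(X=3 | obs) = 15/112 / 1/4 = 15/28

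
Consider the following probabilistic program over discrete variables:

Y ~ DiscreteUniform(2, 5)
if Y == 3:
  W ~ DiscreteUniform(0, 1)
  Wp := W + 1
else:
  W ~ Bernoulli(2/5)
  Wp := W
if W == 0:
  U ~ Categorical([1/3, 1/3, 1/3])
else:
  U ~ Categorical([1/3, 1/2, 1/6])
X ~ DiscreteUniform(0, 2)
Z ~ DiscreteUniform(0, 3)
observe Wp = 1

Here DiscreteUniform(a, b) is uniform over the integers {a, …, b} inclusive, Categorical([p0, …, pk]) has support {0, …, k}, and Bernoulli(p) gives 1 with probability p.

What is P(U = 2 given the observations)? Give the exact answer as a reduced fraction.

P(U = 2 | obs) = 11/51

Enumerate traces; 144 have nonzero weight after conditioning:
  (Y=2, W=1, U=0, X=0, Z=0) weight 1/360
  (Y=2, W=1, U=0, X=0, Z=1) weight 1/360
  (Y=2, W=1, U=0, X=0, Z=2) weight 1/360
  (Y=2, W=1, U=0, X=0, Z=3) weight 1/360
  (Y=2, W=1, U=0, X=1, Z=0) weight 1/360
  (Y=2, W=1, U=0, X=1, Z=1) weight 1/360
  (Y=2, W=1, U=0, X=1, Z=2) weight 1/360
  (Y=2, W=1, U=0, X=1, Z=3) weight 1/360
  (Y=2, W=1, U=1, X=0, Z=0) weight 1/240
  (Y=2, W=1, U=2, X=0, Z=0) weight 1/720
  … 134 more
Group by U:
  weight(U=0) = 17/120
  weight(U=1) = 23/120
  weight(U=2) = 11/120
Total weight = 17/120 + 23/120 + 11/120 = 17/40
P(U=0 | obs) = 17/120 / 17/40 = 1/3
P(U=1 | obs) = 23/120 / 17/40 = 23/51
P(U=2 | obs) = 11/120 / 17/40 = 11/51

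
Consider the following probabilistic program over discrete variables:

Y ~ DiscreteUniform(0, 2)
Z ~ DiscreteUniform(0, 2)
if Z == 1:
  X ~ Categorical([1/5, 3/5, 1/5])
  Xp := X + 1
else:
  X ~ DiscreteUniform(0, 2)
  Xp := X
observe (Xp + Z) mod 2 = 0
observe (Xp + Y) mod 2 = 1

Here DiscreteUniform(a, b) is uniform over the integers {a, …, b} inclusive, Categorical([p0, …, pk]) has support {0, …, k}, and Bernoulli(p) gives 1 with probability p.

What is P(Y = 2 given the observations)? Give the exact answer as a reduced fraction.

Enumerate traces; 8 have nonzero weight after conditioning:
  (Y=0, Z=1, X=0) weight 1/45
  (Y=0, Z=1, X=2) weight 1/45
  (Y=1, Z=0, X=0) weight 1/27
  (Y=1, Z=0, X=2) weight 1/27
  (Y=1, Z=2, X=0) weight 1/27
  (Y=1, Z=2, X=2) weight 1/27
  (Y=2, Z=1, X=0) weight 1/45
  (Y=2, Z=1, X=2) weight 1/45
Group by Y:
  weight(Y=0) = 2/45
  weight(Y=1) = 4/27
  weight(Y=2) = 2/45
Total weight = 2/45 + 4/27 + 2/45 = 32/135
P(Y=0 | obs) = 2/45 / 32/135 = 3/16
P(Y=1 | obs) = 4/27 / 32/135 = 5/8
P(Y=2 | obs) = 2/45 / 32/135 = 3/16

P(Y = 2 | obs) = 3/16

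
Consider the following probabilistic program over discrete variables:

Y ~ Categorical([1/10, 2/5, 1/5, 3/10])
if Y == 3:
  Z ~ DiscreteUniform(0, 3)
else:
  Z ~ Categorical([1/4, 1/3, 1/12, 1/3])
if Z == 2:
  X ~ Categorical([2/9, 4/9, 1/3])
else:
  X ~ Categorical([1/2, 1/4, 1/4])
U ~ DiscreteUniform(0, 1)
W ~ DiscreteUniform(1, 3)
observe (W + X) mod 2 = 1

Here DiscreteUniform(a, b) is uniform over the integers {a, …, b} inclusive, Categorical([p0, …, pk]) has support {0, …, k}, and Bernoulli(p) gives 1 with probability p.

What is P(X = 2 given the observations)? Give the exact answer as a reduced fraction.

Enumerate traces; 160 have nonzero weight after conditioning:
  (Y=0, Z=0, X=0, U=0, W=1) weight 1/480
  (Y=0, Z=0, X=0, U=0, W=3) weight 1/480
  (Y=0, Z=0, X=0, U=1, W=1) weight 1/480
  (Y=0, Z=0, X=0, U=1, W=3) weight 1/480
  (Y=0, Z=0, X=1, U=0, W=2) weight 1/960
  (Y=0, Z=0, X=1, U=1, W=2) weight 1/960
  (Y=0, Z=0, X=2, U=0, W=1) weight 1/960
  (Y=0, Z=0, X=2, U=0, W=3) weight 1/960
  … 152 more
Group by X:
  weight(X=0) = 25/81
  weight(X=1) = 149/1620
  weight(X=2) = 47/270
Total weight = 25/81 + 149/1620 + 47/270 = 931/1620
P(X=0 | obs) = 25/81 / 931/1620 = 500/931
P(X=1 | obs) = 149/1620 / 931/1620 = 149/931
P(X=2 | obs) = 47/270 / 931/1620 = 282/931

P(X = 2 | obs) = 282/931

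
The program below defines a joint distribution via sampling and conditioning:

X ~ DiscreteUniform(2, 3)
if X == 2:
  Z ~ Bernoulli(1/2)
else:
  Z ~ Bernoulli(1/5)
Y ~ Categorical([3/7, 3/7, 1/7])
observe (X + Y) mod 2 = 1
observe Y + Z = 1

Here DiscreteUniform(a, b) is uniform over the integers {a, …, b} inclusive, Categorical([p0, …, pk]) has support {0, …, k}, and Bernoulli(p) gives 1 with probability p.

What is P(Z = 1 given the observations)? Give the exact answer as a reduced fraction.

P(Z = 1 | obs) = 2/7

Enumerate traces; 2 have nonzero weight after conditioning:
  (X=2, Z=0, Y=1) weight 3/28
  (X=3, Z=1, Y=0) weight 3/70
Group by Z:
  weight(Z=0) = 3/28
  weight(Z=1) = 3/70
Total weight = 3/28 + 3/70 = 3/20
P(Z=0 | obs) = 3/28 / 3/20 = 5/7
P(Z=1 | obs) = 3/70 / 3/20 = 2/7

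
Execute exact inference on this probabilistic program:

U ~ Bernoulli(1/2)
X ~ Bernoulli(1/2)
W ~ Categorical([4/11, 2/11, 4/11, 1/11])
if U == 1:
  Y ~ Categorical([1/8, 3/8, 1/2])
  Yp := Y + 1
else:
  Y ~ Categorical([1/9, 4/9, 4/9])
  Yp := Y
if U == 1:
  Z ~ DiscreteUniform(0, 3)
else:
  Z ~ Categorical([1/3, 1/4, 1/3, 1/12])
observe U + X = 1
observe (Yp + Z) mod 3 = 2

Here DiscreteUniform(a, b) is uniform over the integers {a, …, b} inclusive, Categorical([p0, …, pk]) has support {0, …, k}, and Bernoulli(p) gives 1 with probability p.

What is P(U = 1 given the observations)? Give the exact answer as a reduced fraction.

Enumerate traces; 32 have nonzero weight after conditioning:
  (U=0, X=1, W=0, Y=0, Z=2) weight 1/297
  (U=0, X=1, W=0, Y=1, Z=1) weight 1/99
  (U=0, X=1, W=0, Y=2, Z=0) weight 4/297
  (U=0, X=1, W=0, Y=2, Z=3) weight 1/297
  (U=0, X=1, W=1, Y=0, Z=2) weight 1/594
  (U=0, X=1, W=1, Y=1, Z=1) weight 1/198
  (U=0, X=1, W=1, Y=2, Z=0) weight 2/297
  (U=0, X=1, W=1, Y=2, Z=3) weight 1/594
  (U=1, X=0, W=0, Y=0, Z=1) weight 1/352
  … 23 more
Group by U:
  weight(U=0) = 1/12
  weight(U=1) = 11/128
Total weight = 1/12 + 11/128 = 65/384
P(U=0 | obs) = 1/12 / 65/384 = 32/65
P(U=1 | obs) = 11/128 / 65/384 = 33/65

P(U = 1 | obs) = 33/65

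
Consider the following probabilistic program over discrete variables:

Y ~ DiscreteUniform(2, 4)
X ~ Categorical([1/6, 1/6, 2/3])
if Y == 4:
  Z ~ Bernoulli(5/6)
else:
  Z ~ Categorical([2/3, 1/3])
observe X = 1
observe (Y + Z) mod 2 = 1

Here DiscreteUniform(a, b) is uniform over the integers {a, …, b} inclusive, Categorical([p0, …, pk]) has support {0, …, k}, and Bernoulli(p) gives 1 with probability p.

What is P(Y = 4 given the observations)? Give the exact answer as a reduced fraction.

Enumerate traces; 3 have nonzero weight after conditioning:
  (Y=2, X=1, Z=1) weight 1/54
  (Y=3, X=1, Z=0) weight 1/27
  (Y=4, X=1, Z=1) weight 5/108
Group by Y:
  weight(Y=2) = 1/54
  weight(Y=3) = 1/27
  weight(Y=4) = 5/108
Total weight = 1/54 + 1/27 + 5/108 = 11/108
P(Y=2 | obs) = 1/54 / 11/108 = 2/11
P(Y=3 | obs) = 1/27 / 11/108 = 4/11
P(Y=4 | obs) = 5/108 / 11/108 = 5/11

P(Y = 4 | obs) = 5/11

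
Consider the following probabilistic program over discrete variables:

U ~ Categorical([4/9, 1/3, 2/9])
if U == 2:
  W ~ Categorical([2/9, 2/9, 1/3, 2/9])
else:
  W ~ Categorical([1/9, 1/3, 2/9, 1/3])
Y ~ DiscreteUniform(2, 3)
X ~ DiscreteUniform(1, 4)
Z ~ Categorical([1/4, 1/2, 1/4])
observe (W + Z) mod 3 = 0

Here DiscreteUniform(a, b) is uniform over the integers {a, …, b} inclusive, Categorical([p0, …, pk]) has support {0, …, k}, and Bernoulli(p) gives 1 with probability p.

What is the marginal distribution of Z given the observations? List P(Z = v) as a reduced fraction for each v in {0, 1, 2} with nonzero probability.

Enumerate traces; 96 have nonzero weight after conditioning:
  (U=0, W=0, Y=2, X=1, Z=0) weight 1/648
  (U=0, W=0, Y=2, X=2, Z=0) weight 1/648
  (U=0, W=0, Y=2, X=3, Z=0) weight 1/648
  (U=0, W=0, Y=2, X=4, Z=0) weight 1/648
  (U=0, W=0, Y=3, X=1, Z=0) weight 1/648
  (U=0, W=0, Y=3, X=2, Z=0) weight 1/648
  (U=0, W=0, Y=3, X=3, Z=0) weight 1/648
  (U=0, W=0, Y=3, X=4, Z=0) weight 1/648
  (U=0, W=1, Y=2, X=1, Z=2) weight 1/216
  (U=0, W=2, Y=2, X=1, Z=1) weight 1/162
  … 86 more
Group by Z:
  weight(Z=0) = 1/9
  weight(Z=1) = 10/81
  weight(Z=2) = 25/324
Total weight = 1/9 + 10/81 + 25/324 = 101/324
P(Z=0 | obs) = 1/9 / 101/324 = 36/101
P(Z=1 | obs) = 10/81 / 101/324 = 40/101
P(Z=2 | obs) = 25/324 / 101/324 = 25/101

P(Z=0) = 36/101, P(Z=1) = 40/101, P(Z=2) = 25/101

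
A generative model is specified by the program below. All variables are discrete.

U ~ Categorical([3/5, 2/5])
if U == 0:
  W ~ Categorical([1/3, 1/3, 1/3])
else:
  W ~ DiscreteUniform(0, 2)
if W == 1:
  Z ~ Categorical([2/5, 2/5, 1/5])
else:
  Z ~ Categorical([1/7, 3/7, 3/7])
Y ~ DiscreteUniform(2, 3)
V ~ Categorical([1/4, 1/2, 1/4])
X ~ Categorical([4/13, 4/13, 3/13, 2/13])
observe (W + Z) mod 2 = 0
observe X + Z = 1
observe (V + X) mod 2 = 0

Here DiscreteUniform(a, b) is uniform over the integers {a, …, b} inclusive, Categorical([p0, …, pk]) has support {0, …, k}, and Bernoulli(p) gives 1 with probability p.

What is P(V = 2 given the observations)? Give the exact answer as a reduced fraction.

P(V = 2 | obs) = 7/24

Enumerate traces; 16 have nonzero weight after conditioning:
  (U=0, W=0, Z=0, Y=2, V=1, X=1) weight 1/455
  (U=0, W=0, Z=0, Y=3, V=1, X=1) weight 1/455
  (U=0, W=1, Z=1, Y=2, V=0, X=0) weight 1/325
  (U=0, W=1, Z=1, Y=2, V=2, X=0) weight 1/325
  (U=0, W=1, Z=1, Y=3, V=0, X=0) weight 1/325
  (U=0, W=1, Z=1, Y=3, V=2, X=0) weight 1/325
  (U=0, W=2, Z=0, Y=2, V=1, X=1) weight 1/455
  (U=0, W=2, Z=0, Y=3, V=1, X=1) weight 1/455
  … 8 more
Group by V:
  weight(V=0) = 2/195
  weight(V=1) = 4/273
  weight(V=2) = 2/195
Total weight = 2/195 + 4/273 + 2/195 = 16/455
P(V=0 | obs) = 2/195 / 16/455 = 7/24
P(V=1 | obs) = 4/273 / 16/455 = 5/12
P(V=2 | obs) = 2/195 / 16/455 = 7/24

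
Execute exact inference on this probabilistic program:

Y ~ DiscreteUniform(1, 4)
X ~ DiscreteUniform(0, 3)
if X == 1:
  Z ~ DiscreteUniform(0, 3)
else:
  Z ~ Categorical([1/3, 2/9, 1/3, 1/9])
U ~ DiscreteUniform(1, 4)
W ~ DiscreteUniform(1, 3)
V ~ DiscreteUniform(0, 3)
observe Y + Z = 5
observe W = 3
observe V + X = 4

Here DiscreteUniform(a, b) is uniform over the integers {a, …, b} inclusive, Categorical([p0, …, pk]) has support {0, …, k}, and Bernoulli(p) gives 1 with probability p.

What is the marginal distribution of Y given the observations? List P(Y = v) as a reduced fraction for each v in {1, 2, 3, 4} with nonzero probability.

Enumerate traces; 36 have nonzero weight after conditioning:
  (Y=2, X=1, Z=3, U=1, W=3, V=3) weight 1/3072
  (Y=2, X=1, Z=3, U=2, W=3, V=3) weight 1/3072
  (Y=2, X=1, Z=3, U=3, W=3, V=3) weight 1/3072
  (Y=2, X=1, Z=3, U=4, W=3, V=3) weight 1/3072
  (Y=2, X=2, Z=3, U=1, W=3, V=2) weight 1/6912
  (Y=2, X=2, Z=3, U=2, W=3, V=2) weight 1/6912
  (Y=2, X=2, Z=3, U=3, W=3, V=2) weight 1/6912
  (Y=2, X=2, Z=3, U=4, W=3, V=2) weight 1/6912
  (Y=3, X=1, Z=2, U=1, W=3, V=3) weight 1/3072
  (Y=4, X=1, Z=1, U=1, W=3, V=3) weight 1/3072
  … 26 more
Group by Y:
  weight(Y=2) = 17/6912
  weight(Y=3) = 11/2304
  weight(Y=4) = 25/6912
Total weight = 17/6912 + 11/2304 + 25/6912 = 25/2304
P(Y=2 | obs) = 17/6912 / 25/2304 = 17/75
P(Y=3 | obs) = 11/2304 / 25/2304 = 11/25
P(Y=4 | obs) = 25/6912 / 25/2304 = 1/3

P(Y=2) = 17/75, P(Y=3) = 11/25, P(Y=4) = 1/3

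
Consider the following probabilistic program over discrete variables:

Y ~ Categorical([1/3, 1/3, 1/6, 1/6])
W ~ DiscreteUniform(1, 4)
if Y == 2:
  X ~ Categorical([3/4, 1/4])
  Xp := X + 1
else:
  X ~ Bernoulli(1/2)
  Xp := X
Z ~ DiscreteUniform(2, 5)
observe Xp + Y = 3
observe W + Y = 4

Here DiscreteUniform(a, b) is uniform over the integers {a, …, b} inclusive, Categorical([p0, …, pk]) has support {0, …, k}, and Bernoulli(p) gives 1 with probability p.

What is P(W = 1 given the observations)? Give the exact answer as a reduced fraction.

P(W = 1 | obs) = 2/5

Enumerate traces; 8 have nonzero weight after conditioning:
  (Y=2, W=2, X=0, Z=2) weight 1/128
  (Y=2, W=2, X=0, Z=3) weight 1/128
  (Y=2, W=2, X=0, Z=4) weight 1/128
  (Y=2, W=2, X=0, Z=5) weight 1/128
  (Y=3, W=1, X=0, Z=2) weight 1/192
  (Y=3, W=1, X=0, Z=3) weight 1/192
  (Y=3, W=1, X=0, Z=4) weight 1/192
  (Y=3, W=1, X=0, Z=5) weight 1/192
Group by W:
  weight(W=1) = 1/48
  weight(W=2) = 1/32
Total weight = 1/48 + 1/32 = 5/96
P(W=1 | obs) = 1/48 / 5/96 = 2/5
P(W=2 | obs) = 1/32 / 5/96 = 3/5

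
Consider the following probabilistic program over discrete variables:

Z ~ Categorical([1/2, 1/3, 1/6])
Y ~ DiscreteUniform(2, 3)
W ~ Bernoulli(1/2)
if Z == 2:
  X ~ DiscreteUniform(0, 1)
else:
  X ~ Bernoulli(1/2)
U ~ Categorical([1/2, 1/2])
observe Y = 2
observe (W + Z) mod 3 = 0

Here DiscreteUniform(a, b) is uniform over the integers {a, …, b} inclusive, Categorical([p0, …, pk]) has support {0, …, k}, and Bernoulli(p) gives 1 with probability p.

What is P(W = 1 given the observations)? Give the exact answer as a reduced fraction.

Enumerate traces; 8 have nonzero weight after conditioning:
  (Z=0, Y=2, W=0, X=0, U=0) weight 1/32
  (Z=0, Y=2, W=0, X=0, U=1) weight 1/32
  (Z=0, Y=2, W=0, X=1, U=0) weight 1/32
  (Z=0, Y=2, W=0, X=1, U=1) weight 1/32
  (Z=2, Y=2, W=1, X=0, U=0) weight 1/96
  (Z=2, Y=2, W=1, X=0, U=1) weight 1/96
  (Z=2, Y=2, W=1, X=1, U=0) weight 1/96
  (Z=2, Y=2, W=1, X=1, U=1) weight 1/96
Group by W:
  weight(W=0) = 1/8
  weight(W=1) = 1/24
Total weight = 1/8 + 1/24 = 1/6
P(W=0 | obs) = 1/8 / 1/6 = 3/4
P(W=1 | obs) = 1/24 / 1/6 = 1/4

P(W = 1 | obs) = 1/4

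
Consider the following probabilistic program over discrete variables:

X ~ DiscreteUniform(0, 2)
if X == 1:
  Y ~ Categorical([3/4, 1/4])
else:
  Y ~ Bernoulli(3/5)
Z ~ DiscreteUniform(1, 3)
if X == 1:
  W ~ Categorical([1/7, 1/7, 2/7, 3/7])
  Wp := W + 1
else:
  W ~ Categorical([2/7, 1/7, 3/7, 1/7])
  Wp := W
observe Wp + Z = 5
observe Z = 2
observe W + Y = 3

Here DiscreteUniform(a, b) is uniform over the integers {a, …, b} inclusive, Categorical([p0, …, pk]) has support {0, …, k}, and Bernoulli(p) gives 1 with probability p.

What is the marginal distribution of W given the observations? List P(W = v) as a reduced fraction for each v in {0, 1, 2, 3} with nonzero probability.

Enumerate traces; 3 have nonzero weight after conditioning:
  (X=0, Y=0, Z=2, W=3) weight 2/315
  (X=1, Y=1, Z=2, W=2) weight 1/126
  (X=2, Y=0, Z=2, W=3) weight 2/315
Group by W:
  weight(W=2) = 1/126
  weight(W=3) = 4/315
Total weight = 1/126 + 4/315 = 13/630
P(W=2 | obs) = 1/126 / 13/630 = 5/13
P(W=3 | obs) = 4/315 / 13/630 = 8/13

P(W=2) = 5/13, P(W=3) = 8/13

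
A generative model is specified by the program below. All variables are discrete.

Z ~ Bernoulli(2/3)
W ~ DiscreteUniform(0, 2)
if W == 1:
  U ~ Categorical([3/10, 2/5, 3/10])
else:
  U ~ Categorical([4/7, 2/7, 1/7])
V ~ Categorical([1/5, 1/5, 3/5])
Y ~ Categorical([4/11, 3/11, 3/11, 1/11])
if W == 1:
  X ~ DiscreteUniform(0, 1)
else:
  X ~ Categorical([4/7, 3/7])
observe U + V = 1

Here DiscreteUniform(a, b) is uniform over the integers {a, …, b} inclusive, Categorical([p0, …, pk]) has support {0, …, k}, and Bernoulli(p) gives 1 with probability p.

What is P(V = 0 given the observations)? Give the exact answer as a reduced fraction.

P(V = 0 | obs) = 68/169

Enumerate traces; 96 have nonzero weight after conditioning:
  (Z=0, W=0, U=0, V=1, Y=0, X=0) weight 64/24255
  (Z=0, W=0, U=0, V=1, Y=0, X=1) weight 16/8085
  (Z=0, W=0, U=0, V=1, Y=1, X=0) weight 16/8085
  (Z=0, W=0, U=0, V=1, Y=1, X=1) weight 4/2695
  (Z=0, W=0, U=0, V=1, Y=2, X=0) weight 16/8085
  (Z=0, W=0, U=0, V=1, Y=2, X=1) weight 4/2695
  (Z=0, W=0, U=0, V=1, Y=3, X=0) weight 16/24255
  (Z=0, W=0, U=0, V=1, Y=3, X=1) weight 4/8085
  (Z=0, W=0, U=1, V=0, Y=0, X=0) weight 32/24255
  … 87 more
Group by V:
  weight(V=0) = 34/525
  weight(V=1) = 101/1050
Total weight = 34/525 + 101/1050 = 169/1050
P(V=0 | obs) = 34/525 / 169/1050 = 68/169
P(V=1 | obs) = 101/1050 / 169/1050 = 101/169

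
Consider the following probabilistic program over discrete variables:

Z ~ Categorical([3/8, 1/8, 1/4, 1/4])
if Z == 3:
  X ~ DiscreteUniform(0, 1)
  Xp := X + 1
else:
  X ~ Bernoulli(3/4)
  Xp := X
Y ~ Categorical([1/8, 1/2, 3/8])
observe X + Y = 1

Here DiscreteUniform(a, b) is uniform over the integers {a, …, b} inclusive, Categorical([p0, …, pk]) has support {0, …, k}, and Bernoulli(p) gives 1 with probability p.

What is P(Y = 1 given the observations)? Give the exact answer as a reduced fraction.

P(Y = 1 | obs) = 20/31

Enumerate traces; 8 have nonzero weight after conditioning:
  (Z=0, X=0, Y=1) weight 3/64
  (Z=0, X=1, Y=0) weight 9/256
  (Z=1, X=0, Y=1) weight 1/64
  (Z=1, X=1, Y=0) weight 3/256
  (Z=2, X=0, Y=1) weight 1/32
  (Z=2, X=1, Y=0) weight 3/128
  (Z=3, X=0, Y=1) weight 1/16
  (Z=3, X=1, Y=0) weight 1/64
Group by Y:
  weight(Y=0) = 11/128
  weight(Y=1) = 5/32
Total weight = 11/128 + 5/32 = 31/128
P(Y=0 | obs) = 11/128 / 31/128 = 11/31
P(Y=1 | obs) = 5/32 / 31/128 = 20/31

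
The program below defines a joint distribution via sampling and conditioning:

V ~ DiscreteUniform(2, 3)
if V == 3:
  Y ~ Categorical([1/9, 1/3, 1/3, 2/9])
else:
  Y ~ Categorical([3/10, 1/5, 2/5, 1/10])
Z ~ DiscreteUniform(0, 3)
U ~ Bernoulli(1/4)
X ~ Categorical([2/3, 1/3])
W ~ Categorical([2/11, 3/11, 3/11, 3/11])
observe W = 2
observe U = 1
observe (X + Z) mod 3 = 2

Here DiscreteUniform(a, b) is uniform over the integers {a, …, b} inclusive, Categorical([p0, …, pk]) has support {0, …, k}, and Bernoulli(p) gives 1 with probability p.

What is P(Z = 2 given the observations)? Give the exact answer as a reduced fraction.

P(Z = 2 | obs) = 2/3

Enumerate traces; 16 have nonzero weight after conditioning:
  (V=2, Y=0, Z=1, U=1, X=1, W=2) weight 3/3520
  (V=2, Y=0, Z=2, U=1, X=0, W=2) weight 3/1760
  (V=2, Y=1, Z=1, U=1, X=1, W=2) weight 1/1760
  (V=2, Y=1, Z=2, U=1, X=0, W=2) weight 1/880
  (V=2, Y=2, Z=1, U=1, X=1, W=2) weight 1/880
  (V=2, Y=2, Z=2, U=1, X=0, W=2) weight 1/440
  (V=2, Y=3, Z=1, U=1, X=1, W=2) weight 1/3520
  (V=2, Y=3, Z=2, U=1, X=0, W=2) weight 1/1760
  … 8 more
Group by Z:
  weight(Z=1) = 1/176
  weight(Z=2) = 1/88
Total weight = 1/176 + 1/88 = 3/176
P(Z=1 | obs) = 1/176 / 3/176 = 1/3
P(Z=2 | obs) = 1/88 / 3/176 = 2/3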